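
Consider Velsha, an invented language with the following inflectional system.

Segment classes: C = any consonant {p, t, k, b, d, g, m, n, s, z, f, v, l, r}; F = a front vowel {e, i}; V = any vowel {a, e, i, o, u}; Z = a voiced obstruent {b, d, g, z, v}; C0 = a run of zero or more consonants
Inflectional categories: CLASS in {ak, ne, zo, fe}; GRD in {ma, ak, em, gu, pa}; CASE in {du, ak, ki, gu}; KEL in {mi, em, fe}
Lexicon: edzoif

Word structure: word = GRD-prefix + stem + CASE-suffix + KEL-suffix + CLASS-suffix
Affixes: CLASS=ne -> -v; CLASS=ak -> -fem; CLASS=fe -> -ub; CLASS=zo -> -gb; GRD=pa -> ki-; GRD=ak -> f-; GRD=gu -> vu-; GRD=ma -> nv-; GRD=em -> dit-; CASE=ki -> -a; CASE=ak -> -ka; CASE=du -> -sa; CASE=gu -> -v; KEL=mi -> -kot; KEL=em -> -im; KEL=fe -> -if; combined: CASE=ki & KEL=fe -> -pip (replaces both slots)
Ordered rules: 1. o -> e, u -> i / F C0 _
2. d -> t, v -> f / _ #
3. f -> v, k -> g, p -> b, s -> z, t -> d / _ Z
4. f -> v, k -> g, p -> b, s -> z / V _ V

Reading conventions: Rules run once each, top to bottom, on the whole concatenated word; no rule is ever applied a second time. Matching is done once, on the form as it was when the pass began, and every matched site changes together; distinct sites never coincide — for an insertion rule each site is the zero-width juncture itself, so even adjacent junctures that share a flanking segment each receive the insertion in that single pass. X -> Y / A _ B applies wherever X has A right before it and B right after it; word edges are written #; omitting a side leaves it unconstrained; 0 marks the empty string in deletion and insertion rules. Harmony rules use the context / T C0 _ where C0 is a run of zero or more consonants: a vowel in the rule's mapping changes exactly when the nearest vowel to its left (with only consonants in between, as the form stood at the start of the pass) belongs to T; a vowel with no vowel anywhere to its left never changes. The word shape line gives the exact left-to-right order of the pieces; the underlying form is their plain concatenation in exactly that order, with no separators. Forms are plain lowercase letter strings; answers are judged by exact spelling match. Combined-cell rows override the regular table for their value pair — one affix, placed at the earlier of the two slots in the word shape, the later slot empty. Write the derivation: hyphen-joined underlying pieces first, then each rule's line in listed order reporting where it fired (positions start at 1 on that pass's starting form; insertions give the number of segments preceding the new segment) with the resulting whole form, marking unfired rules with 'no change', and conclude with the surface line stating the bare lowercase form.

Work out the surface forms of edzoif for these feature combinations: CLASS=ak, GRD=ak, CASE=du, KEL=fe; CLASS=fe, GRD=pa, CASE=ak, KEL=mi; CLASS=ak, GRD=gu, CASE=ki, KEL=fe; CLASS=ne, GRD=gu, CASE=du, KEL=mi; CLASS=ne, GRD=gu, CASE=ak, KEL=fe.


cell CLASS=ak, GRD=ak, CASE=du, KEL=fe:
underlying: f-edzoif-sa-if-fem
1. o -> e, u -> i / F C0 _: fires at position(s) 5: fedzeifsaiffem
2. d -> t, v -> f / _ #: no change
3. f -> v, k -> g, p -> b, s -> z, t -> d / _ Z: no change
4. f -> v, k -> g, p -> b, s -> z / V _ V: no change
surface: fedzeifsaiffem

cell CLASS=fe, GRD=pa, CASE=ak, KEL=mi:
underlying: ki-edzoif-ka-kot-ub
1. o -> e, u -> i / F C0 _: fires at position(s) 6: kiedzeifkakotub
2. d -> t, v -> f / _ #: no change
3. f -> v, k -> g, p -> b, s -> z, t -> d / _ Z: no change
4. f -> v, k -> g, p -> b, s -> z / V _ V: fires at position(s) 11: kiedzeifkagotub
surface: kiedzeifkagotub

cell CLASS=ak, GRD=gu, CASE=ki, KEL=fe:
underlying: vu-edzoif-pip-fem
1. o -> e, u -> i / F C0 _: fires at position(s) 6: vuedzeifpipfem
2. d -> t, v -> f / _ #: no change
3. f -> v, k -> g, p -> b, s -> z, t -> d / _ Z: no change
4. f -> v, k -> g, p -> b, s -> z / V _ V: no change
surface: vuedzeifpipfem

cell CLASS=ne, GRD=gu, CASE=du, KEL=mi:
underlying: vu-edzoif-sa-kot-v
1. o -> e, u -> i / F C0 _: fires at position(s) 6: vuedzeifsakotv
2. d -> t, v -> f / _ #: fires at position(s) 14: vuedzeifsakotf
3. f -> v, k -> g, p -> b, s -> z, t -> d / _ Z: no change
4. f -> v, k -> g, p -> b, s -> z / V _ V: fires at position(s) 11: vuedzeifsagotf
surface: vuedzeifsagotf

cell CLASS=ne, GRD=gu, CASE=ak, KEL=fe:
underlying: vu-edzoif-ka-if-v
1. o -> e, u -> i / F C0 _: fires at position(s) 6: vuedzeifkaifv
2. d -> t, v -> f / _ #: fires at position(s) 13: vuedzeifkaiff
3. f -> v, k -> g, p -> b, s -> z, t -> d / _ Z: no change
4. f -> v, k -> g, p -> b, s -> z / V _ V: no change
surface: vuedzeifkaiff


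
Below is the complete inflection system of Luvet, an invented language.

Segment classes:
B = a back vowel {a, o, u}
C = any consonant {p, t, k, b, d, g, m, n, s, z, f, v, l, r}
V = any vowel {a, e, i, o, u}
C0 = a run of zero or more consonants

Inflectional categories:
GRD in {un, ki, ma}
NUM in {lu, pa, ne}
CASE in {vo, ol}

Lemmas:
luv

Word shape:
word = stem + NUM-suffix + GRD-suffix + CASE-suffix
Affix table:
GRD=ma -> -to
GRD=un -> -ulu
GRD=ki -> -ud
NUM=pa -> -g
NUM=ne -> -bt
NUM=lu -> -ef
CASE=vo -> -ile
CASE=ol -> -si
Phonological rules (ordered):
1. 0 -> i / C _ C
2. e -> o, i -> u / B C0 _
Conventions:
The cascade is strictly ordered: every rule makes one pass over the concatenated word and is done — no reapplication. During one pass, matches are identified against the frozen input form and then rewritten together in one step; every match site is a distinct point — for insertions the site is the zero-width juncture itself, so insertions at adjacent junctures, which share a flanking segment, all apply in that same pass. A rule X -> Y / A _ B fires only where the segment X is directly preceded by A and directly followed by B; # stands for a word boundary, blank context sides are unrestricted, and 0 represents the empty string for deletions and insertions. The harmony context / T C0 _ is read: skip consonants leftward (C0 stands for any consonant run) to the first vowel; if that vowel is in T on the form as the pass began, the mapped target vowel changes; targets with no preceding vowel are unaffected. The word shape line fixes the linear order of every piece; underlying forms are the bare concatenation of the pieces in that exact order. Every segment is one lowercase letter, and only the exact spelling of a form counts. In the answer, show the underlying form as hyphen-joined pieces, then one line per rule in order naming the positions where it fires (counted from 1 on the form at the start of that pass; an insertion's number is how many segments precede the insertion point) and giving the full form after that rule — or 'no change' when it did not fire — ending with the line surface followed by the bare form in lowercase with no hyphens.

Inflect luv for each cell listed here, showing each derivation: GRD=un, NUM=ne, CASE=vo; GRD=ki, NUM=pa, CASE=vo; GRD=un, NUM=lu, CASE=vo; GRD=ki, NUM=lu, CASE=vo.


cell GRD=un, NUM=ne, CASE=vo:
underlying: luv-bt-ulu-ile
1. 0 -> i / C _ C: inserts after position(s) 3, 4: luvibituluile
2. e -> o, i -> u / B C0 _: fires at position(s) 4, 11: luvubituluule
surface: luvubituluule

cell GRD=ki, NUM=pa, CASE=vo:
underlying: luv-g-ud-ile
1. 0 -> i / C _ C: inserts after position(s) 3: luvigudile
2. e -> o, i -> u / B C0 _: fires at position(s) 4, 8: luvugudule
surface: luvugudule

cell GRD=un, NUM=lu, CASE=vo:
underlying: luv-ef-ulu-ile
1. 0 -> i / C _ C: no change
2. e -> o, i -> u / B C0 _: fires at position(s) 4, 9: luvofuluule
surface: luvofuluule

cell GRD=ki, NUM=lu, CASE=vo:
underlying: luv-ef-ud-ile
1. 0 -> i / C _ C: no change
2. e -> o, i -> u / B C0 _: fires at position(s) 4, 8: luvofudule
surface: luvofudule


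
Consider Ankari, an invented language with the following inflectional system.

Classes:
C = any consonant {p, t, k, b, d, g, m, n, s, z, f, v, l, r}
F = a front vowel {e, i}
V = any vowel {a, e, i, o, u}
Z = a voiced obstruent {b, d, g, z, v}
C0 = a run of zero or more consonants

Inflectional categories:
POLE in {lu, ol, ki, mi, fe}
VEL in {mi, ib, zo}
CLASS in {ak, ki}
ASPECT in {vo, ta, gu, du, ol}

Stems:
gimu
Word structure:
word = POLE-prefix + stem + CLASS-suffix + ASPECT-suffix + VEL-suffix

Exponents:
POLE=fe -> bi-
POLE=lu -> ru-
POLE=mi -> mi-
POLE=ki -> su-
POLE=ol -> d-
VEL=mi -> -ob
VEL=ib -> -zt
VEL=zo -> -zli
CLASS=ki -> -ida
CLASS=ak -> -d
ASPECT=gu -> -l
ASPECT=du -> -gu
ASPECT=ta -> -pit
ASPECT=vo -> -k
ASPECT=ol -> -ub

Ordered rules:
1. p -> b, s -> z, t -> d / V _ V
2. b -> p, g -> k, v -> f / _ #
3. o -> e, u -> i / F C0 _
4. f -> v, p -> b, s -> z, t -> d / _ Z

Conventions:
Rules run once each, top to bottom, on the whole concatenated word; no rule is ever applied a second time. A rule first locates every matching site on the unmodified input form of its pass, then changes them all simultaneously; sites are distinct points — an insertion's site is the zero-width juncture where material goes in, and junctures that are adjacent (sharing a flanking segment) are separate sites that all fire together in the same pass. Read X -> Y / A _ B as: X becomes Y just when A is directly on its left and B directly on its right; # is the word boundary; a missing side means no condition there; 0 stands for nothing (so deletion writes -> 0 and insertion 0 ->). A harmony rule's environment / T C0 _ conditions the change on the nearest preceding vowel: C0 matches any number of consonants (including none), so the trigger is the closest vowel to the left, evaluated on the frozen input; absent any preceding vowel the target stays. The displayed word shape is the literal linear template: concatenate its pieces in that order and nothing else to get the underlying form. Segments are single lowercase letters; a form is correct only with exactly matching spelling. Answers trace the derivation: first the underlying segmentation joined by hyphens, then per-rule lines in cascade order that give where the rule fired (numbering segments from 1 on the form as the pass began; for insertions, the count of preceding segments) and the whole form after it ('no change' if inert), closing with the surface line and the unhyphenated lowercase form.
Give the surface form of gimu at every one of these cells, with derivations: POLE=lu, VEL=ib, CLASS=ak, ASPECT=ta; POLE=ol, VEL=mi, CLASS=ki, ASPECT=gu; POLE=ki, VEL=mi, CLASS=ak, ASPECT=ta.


cell POLE=lu, VEL=ib, CLASS=ak, ASPECT=ta:
underlying: ru-gimu-d-pit-zt
1. p -> b, s -> z, t -> d / V _ V: no change
2. b -> p, g -> k, v -> f / _ #: no change
3. o -> e, u -> i / F C0 _: fires at position(s) 6: rugimidpitzt
4. f -> v, p -> b, s -> z, t -> d / _ Z: fires at position(s) 10: rugimidpidzt
surface: rugimidpidzt

cell POLE=ol, VEL=mi, CLASS=ki, ASPECT=gu:
underlying: d-gimu-ida-l-ob
1. p -> b, s -> z, t -> d / V _ V: no change
2. b -> p, g -> k, v -> f / _ #: fires at position(s) 11: dgimuidalop
3. o -> e, u -> i / F C0 _: fires at position(s) 5: dgimiidalop
4. f -> v, p -> b, s -> z, t -> d / _ Z: no change
surface: dgimiidalop

cell POLE=ki, VEL=mi, CLASS=ak, ASPECT=ta:
underlying: su-gimu-d-pit-ob
1. p -> b, s -> z, t -> d / V _ V: fires at position(s) 10: sugimudpidob
2. b -> p, g -> k, v -> f / _ #: fires at position(s) 12: sugimudpidop
3. o -> e, u -> i / F C0 _: fires at position(s) 6, 11: sugimidpidep
4. f -> v, p -> b, s -> z, t -> d / _ Z: no change
surface: sugimidpidep


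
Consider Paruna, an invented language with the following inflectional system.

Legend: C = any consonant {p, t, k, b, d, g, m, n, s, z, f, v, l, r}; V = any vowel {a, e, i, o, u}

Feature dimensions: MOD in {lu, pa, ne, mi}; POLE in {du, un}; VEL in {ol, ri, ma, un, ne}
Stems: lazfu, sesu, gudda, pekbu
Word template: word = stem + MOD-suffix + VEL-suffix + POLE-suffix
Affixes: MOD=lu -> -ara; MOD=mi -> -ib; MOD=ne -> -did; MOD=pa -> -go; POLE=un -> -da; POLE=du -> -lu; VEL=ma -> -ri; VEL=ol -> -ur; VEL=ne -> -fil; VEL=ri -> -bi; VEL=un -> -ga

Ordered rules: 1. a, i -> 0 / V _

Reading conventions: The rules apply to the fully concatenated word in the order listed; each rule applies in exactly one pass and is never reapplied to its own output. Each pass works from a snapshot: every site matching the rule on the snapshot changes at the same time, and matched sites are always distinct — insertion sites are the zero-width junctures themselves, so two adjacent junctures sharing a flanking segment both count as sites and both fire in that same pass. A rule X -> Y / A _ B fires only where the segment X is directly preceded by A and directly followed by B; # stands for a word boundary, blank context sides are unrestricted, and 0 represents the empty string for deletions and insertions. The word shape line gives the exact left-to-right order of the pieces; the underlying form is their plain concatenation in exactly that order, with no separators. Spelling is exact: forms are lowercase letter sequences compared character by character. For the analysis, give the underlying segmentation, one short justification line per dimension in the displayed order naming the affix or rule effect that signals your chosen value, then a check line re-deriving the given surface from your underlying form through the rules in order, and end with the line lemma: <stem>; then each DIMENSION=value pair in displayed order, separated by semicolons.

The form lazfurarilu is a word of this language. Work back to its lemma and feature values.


underlying: lazfu-ara-ri-lu
MOD=lu - signalled by the affix -ara
POLE=du - signalled by the affix -lu
VEL=ma - signalled by the affix -ri
check: lazfuararilu -> lazfurarilu
lemma: lazfu; MOD=lu; POLE=du; VEL=ma


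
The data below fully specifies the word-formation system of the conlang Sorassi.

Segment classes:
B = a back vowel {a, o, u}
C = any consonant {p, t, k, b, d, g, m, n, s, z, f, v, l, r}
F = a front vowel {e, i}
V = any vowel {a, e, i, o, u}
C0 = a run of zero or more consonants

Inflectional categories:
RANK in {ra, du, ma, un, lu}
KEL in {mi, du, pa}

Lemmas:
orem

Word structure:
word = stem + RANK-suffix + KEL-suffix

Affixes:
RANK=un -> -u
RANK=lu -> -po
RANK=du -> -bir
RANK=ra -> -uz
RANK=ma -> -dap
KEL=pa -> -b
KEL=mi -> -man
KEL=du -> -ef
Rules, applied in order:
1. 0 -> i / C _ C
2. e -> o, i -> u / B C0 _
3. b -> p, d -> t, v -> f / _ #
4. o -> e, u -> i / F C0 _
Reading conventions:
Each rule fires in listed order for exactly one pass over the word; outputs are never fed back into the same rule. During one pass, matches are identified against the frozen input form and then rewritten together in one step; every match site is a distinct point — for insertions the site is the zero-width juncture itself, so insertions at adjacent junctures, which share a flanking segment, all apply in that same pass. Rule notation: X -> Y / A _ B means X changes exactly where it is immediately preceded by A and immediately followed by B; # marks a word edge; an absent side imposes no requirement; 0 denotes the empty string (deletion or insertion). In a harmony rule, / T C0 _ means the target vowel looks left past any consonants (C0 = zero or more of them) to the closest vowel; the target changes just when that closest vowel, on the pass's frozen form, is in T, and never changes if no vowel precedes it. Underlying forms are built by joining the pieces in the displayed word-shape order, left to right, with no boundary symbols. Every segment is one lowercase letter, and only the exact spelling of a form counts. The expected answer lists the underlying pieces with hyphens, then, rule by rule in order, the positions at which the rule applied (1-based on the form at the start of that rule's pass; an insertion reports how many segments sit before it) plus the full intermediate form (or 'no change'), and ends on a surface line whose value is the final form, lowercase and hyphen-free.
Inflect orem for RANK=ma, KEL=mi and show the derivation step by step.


underlying: orem-dap-man
1. 0 -> i / C _ C: inserts after position(s) 4, 7: oremidapiman
2. e -> o, i -> u / B C0 _: fires at position(s) 3, 9: oromidapuman
3. b -> p, d -> t, v -> f / _ #: no change
4. o -> e, u -> i / F C0 _: no change
surface: oromidapuman


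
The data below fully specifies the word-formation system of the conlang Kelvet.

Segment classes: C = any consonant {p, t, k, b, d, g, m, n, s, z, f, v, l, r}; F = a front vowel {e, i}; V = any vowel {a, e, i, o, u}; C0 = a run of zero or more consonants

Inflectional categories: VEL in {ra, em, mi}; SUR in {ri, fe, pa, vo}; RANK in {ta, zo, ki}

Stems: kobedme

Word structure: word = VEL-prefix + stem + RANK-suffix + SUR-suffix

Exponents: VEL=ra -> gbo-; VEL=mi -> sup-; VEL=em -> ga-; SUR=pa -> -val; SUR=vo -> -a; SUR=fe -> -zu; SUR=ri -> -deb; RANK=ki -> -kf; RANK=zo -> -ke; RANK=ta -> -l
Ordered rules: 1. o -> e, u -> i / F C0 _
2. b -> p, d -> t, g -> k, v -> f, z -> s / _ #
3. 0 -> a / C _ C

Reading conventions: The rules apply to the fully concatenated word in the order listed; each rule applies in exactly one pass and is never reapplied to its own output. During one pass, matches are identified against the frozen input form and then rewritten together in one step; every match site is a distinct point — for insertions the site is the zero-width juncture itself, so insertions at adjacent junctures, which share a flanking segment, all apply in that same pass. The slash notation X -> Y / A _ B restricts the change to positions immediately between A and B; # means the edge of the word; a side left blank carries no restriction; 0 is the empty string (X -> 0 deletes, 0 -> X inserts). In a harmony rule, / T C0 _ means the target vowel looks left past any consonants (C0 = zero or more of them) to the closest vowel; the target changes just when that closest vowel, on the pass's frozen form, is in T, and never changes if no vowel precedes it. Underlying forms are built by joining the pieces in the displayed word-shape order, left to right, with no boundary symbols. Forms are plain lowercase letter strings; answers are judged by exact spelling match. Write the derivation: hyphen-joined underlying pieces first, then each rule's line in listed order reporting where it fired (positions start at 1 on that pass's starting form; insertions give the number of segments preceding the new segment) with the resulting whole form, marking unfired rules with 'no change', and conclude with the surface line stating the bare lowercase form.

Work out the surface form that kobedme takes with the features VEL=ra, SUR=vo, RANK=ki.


underlying: gbo-kobedme-kf-a
1. o -> e, u -> i / F C0 _: no change
2. b -> p, d -> t, g -> k, v -> f, z -> s / _ #: no change
3. 0 -> a / C _ C: inserts after position(s) 1, 8, 11: gabokobedamekafa
surface: gabokobedamekafa


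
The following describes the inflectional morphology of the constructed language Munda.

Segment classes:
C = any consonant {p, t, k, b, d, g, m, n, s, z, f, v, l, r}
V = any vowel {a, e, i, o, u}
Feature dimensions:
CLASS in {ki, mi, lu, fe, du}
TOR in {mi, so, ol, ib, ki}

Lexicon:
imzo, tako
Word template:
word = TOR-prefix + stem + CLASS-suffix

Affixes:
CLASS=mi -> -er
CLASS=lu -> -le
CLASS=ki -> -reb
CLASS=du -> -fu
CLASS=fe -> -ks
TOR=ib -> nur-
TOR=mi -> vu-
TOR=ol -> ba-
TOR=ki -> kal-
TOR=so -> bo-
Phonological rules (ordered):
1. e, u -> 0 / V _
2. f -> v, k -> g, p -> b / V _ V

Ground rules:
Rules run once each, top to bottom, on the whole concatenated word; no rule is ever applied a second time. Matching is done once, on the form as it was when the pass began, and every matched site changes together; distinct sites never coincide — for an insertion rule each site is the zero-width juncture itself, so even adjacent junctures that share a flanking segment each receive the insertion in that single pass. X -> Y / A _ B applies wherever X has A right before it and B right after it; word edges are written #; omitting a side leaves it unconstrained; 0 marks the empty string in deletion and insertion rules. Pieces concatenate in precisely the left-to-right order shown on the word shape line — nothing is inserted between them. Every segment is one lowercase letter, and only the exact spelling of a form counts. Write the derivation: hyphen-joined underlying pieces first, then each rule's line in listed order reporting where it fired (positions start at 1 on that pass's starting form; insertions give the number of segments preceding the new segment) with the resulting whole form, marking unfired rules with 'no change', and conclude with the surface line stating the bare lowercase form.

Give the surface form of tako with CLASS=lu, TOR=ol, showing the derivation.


underlying: ba-tako-le
1. e, u -> 0 / V _: no change
2. f -> v, k -> g, p -> b / V _ V: fires at position(s) 5: batagole
surface: batagole


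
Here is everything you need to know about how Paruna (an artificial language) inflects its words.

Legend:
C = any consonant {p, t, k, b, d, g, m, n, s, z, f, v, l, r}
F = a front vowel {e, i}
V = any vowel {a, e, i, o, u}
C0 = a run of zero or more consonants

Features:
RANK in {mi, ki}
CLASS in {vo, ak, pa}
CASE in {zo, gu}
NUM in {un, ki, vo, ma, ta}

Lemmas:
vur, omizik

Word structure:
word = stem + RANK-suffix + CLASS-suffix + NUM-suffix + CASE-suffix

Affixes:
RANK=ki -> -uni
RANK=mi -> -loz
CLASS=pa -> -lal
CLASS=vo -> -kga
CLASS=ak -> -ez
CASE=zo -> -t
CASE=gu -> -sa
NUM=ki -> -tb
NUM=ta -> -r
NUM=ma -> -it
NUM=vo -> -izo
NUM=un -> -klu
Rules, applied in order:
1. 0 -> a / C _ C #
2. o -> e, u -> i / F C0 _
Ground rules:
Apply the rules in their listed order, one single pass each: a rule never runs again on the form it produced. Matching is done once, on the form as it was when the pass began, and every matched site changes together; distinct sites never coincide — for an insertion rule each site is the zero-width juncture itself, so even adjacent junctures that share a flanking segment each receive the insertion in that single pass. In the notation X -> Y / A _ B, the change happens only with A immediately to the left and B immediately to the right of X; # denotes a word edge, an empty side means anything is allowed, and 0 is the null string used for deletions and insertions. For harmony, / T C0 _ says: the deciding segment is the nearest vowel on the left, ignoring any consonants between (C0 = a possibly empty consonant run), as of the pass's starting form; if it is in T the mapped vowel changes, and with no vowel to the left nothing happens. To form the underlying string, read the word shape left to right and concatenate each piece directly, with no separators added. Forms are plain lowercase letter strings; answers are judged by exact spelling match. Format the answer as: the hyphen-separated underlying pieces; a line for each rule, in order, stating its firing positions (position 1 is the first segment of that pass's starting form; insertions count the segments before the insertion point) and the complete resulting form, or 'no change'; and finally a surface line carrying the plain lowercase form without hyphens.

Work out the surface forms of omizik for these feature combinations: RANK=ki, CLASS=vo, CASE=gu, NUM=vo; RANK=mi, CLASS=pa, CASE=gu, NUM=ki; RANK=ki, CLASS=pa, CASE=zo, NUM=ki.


cell RANK=ki, CLASS=vo, CASE=gu, NUM=vo:
underlying: omizik-uni-kga-izo-sa
1. 0 -> a / C _ C #: no change
2. o -> e, u -> i / F C0 _: fires at position(s) 7, 15: omizikinikgaizesa
surface: omizikinikgaizesa

cell RANK=mi, CLASS=pa, CASE=gu, NUM=ki:
underlying: omizik-loz-lal-tb-sa
1. 0 -> a / C _ C #: no change
2. o -> e, u -> i / F C0 _: fires at position(s) 8: omiziklezlaltbsa
surface: omiziklezlaltbsa

cell RANK=ki, CLASS=pa, CASE=zo, NUM=ki:
underlying: omizik-uni-lal-tb-t
1. 0 -> a / C _ C #: inserts after position(s) 14: omizikunilaltbat
2. o -> e, u -> i / F C0 _: fires at position(s) 7: omizikinilaltbat
surface: omizikinilaltbat


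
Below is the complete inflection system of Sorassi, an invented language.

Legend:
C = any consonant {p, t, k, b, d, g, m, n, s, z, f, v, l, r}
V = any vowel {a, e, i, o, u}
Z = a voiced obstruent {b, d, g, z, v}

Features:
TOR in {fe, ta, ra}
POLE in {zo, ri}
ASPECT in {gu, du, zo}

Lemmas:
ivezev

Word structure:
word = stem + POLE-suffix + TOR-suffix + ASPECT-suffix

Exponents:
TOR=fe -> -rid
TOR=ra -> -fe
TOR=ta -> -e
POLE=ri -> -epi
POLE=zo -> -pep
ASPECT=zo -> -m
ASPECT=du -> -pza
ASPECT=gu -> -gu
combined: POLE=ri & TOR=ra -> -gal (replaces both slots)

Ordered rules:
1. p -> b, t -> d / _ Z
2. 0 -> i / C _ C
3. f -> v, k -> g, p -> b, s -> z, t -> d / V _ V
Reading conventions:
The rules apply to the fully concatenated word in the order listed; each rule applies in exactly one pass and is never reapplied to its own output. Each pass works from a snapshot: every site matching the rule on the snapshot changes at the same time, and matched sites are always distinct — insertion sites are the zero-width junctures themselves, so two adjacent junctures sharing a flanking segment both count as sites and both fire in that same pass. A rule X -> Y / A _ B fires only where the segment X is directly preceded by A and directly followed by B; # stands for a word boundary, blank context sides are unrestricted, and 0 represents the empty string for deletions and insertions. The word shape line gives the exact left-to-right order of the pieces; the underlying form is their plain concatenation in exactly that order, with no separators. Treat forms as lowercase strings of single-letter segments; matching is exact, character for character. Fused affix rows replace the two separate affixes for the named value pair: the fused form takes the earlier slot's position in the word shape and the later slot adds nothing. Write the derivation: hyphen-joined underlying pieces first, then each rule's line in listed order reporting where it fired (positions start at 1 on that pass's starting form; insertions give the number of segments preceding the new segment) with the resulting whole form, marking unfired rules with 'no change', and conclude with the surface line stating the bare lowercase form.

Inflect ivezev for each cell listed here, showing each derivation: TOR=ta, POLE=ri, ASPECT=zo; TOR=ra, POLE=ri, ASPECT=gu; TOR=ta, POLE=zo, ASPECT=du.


cell TOR=ta, POLE=ri, ASPECT=zo:
underlying: ivezev-epi-e-m
1. p -> b, t -> d / _ Z: no change
2. 0 -> i / C _ C: no change
3. f -> v, k -> g, p -> b, s -> z, t -> d / V _ V: fires at position(s) 8: ivezevebiem
surface: ivezevebiem

cell TOR=ra, POLE=ri, ASPECT=gu:
underlying: ivezev-gal-gu
1. p -> b, t -> d / _ Z: no change
2. 0 -> i / C _ C: inserts after position(s) 6, 9: ivezevigaligu
3. f -> v, k -> g, p -> b, s -> z, t -> d / V _ V: no change
surface: ivezevigaligu

cell TOR=ta, POLE=zo, ASPECT=du:
underlying: ivezev-pep-e-pza
1. p -> b, t -> d / _ Z: fires at position(s) 11: ivezevpepebza
2. 0 -> i / C _ C: inserts after position(s) 6, 11: ivezevipepebiza
3. f -> v, k -> g, p -> b, s -> z, t -> d / V _ V: fires at position(s) 8, 10: ivezevibebebiza
surface: ivezevibebebiza


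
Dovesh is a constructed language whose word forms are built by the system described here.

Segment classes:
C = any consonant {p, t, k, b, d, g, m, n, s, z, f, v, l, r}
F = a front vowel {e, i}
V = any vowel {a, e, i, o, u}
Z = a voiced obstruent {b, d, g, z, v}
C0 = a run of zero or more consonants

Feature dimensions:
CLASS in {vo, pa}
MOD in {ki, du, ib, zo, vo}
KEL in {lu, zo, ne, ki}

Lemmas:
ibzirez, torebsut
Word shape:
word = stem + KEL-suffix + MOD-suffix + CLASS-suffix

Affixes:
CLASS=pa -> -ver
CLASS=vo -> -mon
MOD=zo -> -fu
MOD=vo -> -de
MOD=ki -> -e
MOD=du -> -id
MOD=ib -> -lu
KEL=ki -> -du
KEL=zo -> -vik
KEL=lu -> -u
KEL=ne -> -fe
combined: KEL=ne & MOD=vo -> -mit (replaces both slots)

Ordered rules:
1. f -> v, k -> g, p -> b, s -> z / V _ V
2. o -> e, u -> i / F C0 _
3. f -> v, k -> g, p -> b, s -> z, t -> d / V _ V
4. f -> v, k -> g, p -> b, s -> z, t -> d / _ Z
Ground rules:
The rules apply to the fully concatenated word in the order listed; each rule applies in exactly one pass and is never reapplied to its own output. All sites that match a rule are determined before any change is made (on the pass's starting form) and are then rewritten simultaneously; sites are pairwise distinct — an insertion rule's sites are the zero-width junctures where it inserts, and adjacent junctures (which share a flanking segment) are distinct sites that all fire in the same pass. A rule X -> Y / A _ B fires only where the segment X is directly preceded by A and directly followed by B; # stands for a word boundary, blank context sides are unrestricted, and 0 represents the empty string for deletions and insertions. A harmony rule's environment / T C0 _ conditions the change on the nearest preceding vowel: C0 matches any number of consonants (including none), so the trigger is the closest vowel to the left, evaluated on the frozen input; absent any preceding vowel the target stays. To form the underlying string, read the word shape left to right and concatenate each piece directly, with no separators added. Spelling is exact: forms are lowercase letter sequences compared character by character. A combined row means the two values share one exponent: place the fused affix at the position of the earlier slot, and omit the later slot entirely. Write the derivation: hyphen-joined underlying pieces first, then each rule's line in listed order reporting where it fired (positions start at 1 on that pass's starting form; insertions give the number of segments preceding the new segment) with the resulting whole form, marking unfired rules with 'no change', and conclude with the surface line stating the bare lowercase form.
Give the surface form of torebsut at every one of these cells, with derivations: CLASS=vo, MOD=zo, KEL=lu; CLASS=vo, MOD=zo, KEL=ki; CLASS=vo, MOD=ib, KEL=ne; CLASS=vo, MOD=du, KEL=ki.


cell CLASS=vo, MOD=zo, KEL=lu:
underlying: torebsut-u-fu-mon
1. f -> v, k -> g, p -> b, s -> z / V _ V: fires at position(s) 10: torebsutuvumon
2. o -> e, u -> i / F C0 _: fires at position(s) 7: torebsituvumon
3. f -> v, k -> g, p -> b, s -> z, t -> d / V _ V: fires at position(s) 8: torebsiduvumon
4. f -> v, k -> g, p -> b, s -> z, t -> d / _ Z: no change
surface: torebsiduvumon

cell CLASS=vo, MOD=zo, KEL=ki:
underlying: torebsut-du-fu-mon
1. f -> v, k -> g, p -> b, s -> z / V _ V: fires at position(s) 11: torebsutduvumon
2. o -> e, u -> i / F C0 _: fires at position(s) 7: torebsitduvumon
3. f -> v, k -> g, p -> b, s -> z, t -> d / V _ V: no change
4. f -> v, k -> g, p -> b, s -> z, t -> d / _ Z: fires at position(s) 8: torebsidduvumon
surface: torebsidduvumon

cell CLASS=vo, MOD=ib, KEL=ne:
underlying: torebsut-fe-lu-mon
1. f -> v, k -> g, p -> b, s -> z / V _ V: no change
2. o -> e, u -> i / F C0 _: fires at position(s) 7, 12: torebsitfelimon
3. f -> v, k -> g, p -> b, s -> z, t -> d / V _ V: no change
4. f -> v, k -> g, p -> b, s -> z, t -> d / _ Z: no change
surface: torebsitfelimon

cell CLASS=vo, MOD=du, KEL=ki:
underlying: torebsut-du-id-mon
1. f -> v, k -> g, p -> b, s -> z / V _ V: no change
2. o -> e, u -> i / F C0 _: fires at position(s) 7, 14: torebsitduidmen
3. f -> v, k -> g, p -> b, s -> z, t -> d / V _ V: no change
4. f -> v, k -> g, p -> b, s -> z, t -> d / _ Z: fires at position(s) 8: torebsidduidmen
surface: torebsidduidmen


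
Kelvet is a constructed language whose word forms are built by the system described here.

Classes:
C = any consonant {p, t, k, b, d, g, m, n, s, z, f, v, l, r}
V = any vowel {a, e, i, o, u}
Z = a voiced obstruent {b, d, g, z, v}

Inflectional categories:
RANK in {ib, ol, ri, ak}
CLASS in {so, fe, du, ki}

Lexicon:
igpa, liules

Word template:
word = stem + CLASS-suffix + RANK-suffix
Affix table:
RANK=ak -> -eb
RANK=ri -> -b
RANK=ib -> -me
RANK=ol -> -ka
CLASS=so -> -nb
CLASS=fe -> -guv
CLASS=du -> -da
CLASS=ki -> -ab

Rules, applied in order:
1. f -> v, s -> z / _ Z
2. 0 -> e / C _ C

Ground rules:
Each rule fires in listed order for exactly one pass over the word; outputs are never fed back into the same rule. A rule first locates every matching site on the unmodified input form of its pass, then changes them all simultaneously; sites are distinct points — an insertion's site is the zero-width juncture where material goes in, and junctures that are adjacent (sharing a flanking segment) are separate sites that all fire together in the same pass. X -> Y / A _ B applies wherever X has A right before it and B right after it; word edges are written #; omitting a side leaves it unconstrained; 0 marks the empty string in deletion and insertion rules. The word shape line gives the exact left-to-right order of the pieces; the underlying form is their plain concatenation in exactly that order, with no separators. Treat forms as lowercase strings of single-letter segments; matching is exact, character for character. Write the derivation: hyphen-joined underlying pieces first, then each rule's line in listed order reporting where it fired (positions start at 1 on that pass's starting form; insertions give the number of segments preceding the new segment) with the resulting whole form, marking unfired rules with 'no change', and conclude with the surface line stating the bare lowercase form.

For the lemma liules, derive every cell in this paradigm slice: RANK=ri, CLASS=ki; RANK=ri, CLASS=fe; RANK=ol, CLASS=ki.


cell RANK=ri, CLASS=ki:
underlying: liules-ab-b
1. f -> v, s -> z / _ Z: no change
2. 0 -> e / C _ C: inserts after position(s) 8: liulesabeb
surface: liulesabeb

cell RANK=ri, CLASS=fe:
underlying: liules-guv-b
1. f -> v, s -> z / _ Z: fires at position(s) 6: liulezguvb
2. 0 -> e / C _ C: inserts after position(s) 6, 9: liulezeguveb
surface: liulezeguveb

cell RANK=ol, CLASS=ki:
underlying: liules-ab-ka
1. f -> v, s -> z / _ Z: no change
2. 0 -> e / C _ C: inserts after position(s) 8: liulesabeka
surface: liulesabeka


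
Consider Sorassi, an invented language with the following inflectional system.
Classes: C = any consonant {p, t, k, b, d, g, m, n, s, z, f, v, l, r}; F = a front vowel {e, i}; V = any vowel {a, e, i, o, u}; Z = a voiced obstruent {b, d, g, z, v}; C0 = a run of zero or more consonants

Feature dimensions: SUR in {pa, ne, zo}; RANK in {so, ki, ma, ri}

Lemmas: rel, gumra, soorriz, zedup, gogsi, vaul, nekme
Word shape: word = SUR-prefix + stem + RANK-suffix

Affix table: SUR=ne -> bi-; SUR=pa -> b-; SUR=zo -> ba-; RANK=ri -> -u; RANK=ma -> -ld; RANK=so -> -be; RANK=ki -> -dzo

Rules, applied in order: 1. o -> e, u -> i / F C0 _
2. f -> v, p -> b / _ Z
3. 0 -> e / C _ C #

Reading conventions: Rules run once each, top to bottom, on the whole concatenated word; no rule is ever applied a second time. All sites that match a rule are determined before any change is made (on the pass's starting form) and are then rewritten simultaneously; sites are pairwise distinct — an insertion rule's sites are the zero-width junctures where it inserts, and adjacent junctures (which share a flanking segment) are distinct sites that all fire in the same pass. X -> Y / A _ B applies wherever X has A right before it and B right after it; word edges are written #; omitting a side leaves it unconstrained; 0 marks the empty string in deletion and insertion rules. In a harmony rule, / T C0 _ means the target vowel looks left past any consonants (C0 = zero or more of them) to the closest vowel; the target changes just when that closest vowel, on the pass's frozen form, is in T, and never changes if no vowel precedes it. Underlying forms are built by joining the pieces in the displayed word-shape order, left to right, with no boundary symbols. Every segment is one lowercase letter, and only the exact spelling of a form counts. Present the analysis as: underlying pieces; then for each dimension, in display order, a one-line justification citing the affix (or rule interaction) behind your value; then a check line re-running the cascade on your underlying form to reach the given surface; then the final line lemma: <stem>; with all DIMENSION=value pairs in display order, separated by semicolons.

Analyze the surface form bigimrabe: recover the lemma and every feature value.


underlying: bi-gumra-be
SUR=ne - signalled by the affix bi-
RANK=so - signalled by the affix -be
check: bigumrabe -> bigimrabe -> bigimrabe -> bigimrabe
lemma: gumra; SUR=ne; RANK=so


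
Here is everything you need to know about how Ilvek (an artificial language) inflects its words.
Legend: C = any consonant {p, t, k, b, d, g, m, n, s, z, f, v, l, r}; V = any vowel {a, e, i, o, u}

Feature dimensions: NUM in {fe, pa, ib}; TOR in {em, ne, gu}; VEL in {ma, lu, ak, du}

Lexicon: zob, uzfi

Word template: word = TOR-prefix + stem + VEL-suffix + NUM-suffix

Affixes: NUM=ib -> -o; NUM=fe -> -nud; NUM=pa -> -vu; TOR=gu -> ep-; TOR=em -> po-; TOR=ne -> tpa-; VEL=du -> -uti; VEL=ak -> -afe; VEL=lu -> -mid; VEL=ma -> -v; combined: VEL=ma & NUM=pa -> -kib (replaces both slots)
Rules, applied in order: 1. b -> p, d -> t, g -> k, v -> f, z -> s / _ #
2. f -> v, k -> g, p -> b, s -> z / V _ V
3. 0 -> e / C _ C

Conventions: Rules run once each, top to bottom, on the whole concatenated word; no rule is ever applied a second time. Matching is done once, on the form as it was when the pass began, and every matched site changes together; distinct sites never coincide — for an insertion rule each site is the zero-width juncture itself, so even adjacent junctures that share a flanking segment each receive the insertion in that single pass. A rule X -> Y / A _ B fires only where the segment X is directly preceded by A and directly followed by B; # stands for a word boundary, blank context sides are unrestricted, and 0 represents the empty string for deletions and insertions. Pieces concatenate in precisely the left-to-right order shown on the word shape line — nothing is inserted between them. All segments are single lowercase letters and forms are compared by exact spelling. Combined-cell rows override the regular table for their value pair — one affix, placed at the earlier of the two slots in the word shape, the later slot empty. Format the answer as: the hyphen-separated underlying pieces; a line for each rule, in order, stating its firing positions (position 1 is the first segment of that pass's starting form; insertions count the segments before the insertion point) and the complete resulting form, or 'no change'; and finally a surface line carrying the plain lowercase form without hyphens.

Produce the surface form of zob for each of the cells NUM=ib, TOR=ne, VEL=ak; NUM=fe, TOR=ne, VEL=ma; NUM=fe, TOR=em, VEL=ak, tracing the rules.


cell NUM=ib, TOR=ne, VEL=ak:
underlying: tpa-zob-afe-o
1. b -> p, d -> t, g -> k, v -> f, z -> s / _ #: no change
2. f -> v, k -> g, p -> b, s -> z / V _ V: fires at position(s) 8: tpazobaveo
3. 0 -> e / C _ C: inserts after position(s) 1: tepazobaveo
surface: tepazobaveo

cell NUM=fe, TOR=ne, VEL=ma:
underlying: tpa-zob-v-nud
1. b -> p, d -> t, g -> k, v -> f, z -> s / _ #: fires at position(s) 10: tpazobvnut
2. f -> v, k -> g, p -> b, s -> z / V _ V: no change
3. 0 -> e / C _ C: inserts after position(s) 1, 6, 7: tepazobevenut
surface: tepazobevenut

cell NUM=fe, TOR=em, VEL=ak:
underlying: po-zob-afe-nud
1. b -> p, d -> t, g -> k, v -> f, z -> s / _ #: fires at position(s) 11: pozobafenut
2. f -> v, k -> g, p -> b, s -> z / V _ V: fires at position(s) 7: pozobavenut
3. 0 -> e / C _ C: no change
surface: pozobavenut


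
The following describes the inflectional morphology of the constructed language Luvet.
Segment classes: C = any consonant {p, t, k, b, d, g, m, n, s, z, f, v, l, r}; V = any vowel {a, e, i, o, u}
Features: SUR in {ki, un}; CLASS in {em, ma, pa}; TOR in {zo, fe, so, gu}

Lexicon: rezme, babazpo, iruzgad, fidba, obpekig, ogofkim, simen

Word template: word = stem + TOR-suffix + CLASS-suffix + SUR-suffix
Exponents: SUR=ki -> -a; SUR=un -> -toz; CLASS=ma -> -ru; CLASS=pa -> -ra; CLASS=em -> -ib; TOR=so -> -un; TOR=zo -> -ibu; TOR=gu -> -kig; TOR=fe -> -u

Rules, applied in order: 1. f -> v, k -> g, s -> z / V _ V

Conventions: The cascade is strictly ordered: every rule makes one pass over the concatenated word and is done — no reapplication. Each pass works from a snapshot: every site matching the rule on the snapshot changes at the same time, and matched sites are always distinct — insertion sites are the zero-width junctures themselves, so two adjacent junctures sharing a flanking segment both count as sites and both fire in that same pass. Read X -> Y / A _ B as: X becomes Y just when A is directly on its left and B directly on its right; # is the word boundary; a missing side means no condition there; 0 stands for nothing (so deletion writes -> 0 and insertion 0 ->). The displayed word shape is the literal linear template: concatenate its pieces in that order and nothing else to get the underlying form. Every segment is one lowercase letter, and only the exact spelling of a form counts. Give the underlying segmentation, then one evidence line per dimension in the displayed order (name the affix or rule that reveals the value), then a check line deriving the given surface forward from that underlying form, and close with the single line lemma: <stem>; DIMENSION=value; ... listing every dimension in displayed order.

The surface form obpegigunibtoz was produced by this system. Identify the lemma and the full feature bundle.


underlying: obpekig-un-ib-toz
SUR=un - signalled by the affix -toz
CLASS=em - signalled by the affix -ib
TOR=so - signalled by the affix -un
check: obpekigunibtoz -> obpegigunibtoz
lemma: obpekig; SUR=un; CLASS=em; TOR=so
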